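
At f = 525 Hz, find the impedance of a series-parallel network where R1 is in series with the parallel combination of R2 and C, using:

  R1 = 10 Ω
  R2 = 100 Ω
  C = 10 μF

Step 1 — Angular frequency: ω = 2π·f = 2π·525 = 3299 rad/s.
Step 2 — Component impedances:
  R1: Z = R = 10 Ω
  R2: Z = R = 100 Ω
  C: Z = 1/(jωC) = -j/(ω·C) = 0 - j30.32 Ω
Step 3 — Parallel branch: R2 || C = 1/(1/R2 + 1/C) = 8.417 - j27.76 Ω.
Step 4 — Series with R1: Z_total = R1 + (R2 || C) = 18.42 - j27.76 Ω = 33.32∠-56.4° Ω.

Z = 18.42 - j27.76 Ω = 33.32∠-56.4° Ω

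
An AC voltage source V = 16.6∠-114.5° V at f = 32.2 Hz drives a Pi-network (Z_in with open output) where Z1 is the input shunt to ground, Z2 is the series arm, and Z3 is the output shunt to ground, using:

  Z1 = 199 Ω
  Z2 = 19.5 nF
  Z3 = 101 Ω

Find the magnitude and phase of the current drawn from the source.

Step 1 — Angular frequency: ω = 2π·f = 2π·32.2 = 202.3 rad/s.
Step 2 — Component impedances:
  Z1: Z = R = 199 Ω
  Z2: Z = 1/(jωC) = -j/(ω·C) = 0 - j2.535e+05 Ω
  Z3: Z = R = 101 Ω
Step 3 — With open output, the series arm Z2 and the output shunt Z3 appear in series to ground: Z2 + Z3 = 101 - j2.535e+05 Ω.
Step 4 — Parallel with input shunt Z1: Z_in = Z1 || (Z2 + Z3) = 199 - j0.1562 Ω = 199∠-0.0° Ω.
Step 5 — Source phasor: V = 16.6∠-114.5° V = -6.884 - j15.11 V.
Step 6 — Ohm's law: I = V / Z_total = (-6.884 - j15.11) / (199 - j0.1562) = -0.03453 - j0.07593 A.
Step 7 — Convert to polar: |I| = 0.08342 A, ∠I = -114.5°.

I = 0.08342∠-114.5° A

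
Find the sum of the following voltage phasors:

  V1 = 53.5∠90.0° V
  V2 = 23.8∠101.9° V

Step 1 — Convert each phasor to rectangular form:
  V1 = 53.5·(cos(90.0°) + j·sin(90.0°)) = 0 + j53.5 V
  V2 = 23.8·(cos(101.9°) + j·sin(101.9°)) = -4.908 + j23.29 V
Step 2 — Sum components: V_total = -4.908 + j76.79 V.
Step 3 — Convert to polar: |V_total| = 76.95 V, ∠V_total = 93.7°.

V_total = 76.95∠93.7° V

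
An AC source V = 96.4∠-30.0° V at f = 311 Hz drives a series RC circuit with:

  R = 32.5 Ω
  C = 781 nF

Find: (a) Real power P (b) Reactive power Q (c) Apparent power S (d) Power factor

Step 1 — Angular frequency: ω = 2π·f = 2π·311 = 1954 rad/s.
Step 2 — Component impedances:
  R: Z = R = 32.5 Ω
  C: Z = 1/(jωC) = -j/(ω·C) = 0 - j655.3 Ω
Step 3 — Series combination: Z_total = R + C = 32.5 - j655.3 Ω = 656.1∠-87.2° Ω.
Step 4 — Source phasor: V = 96.4∠-30.0° V = 83.48 - j48.2 V.
Step 5 — Current: I = V / Z = 0.07968 + j0.1235 A = 0.1469∠57.2° A.
Step 6 — Complex power: S = V·I* = 0.7017 - j14.15 VA.
Step 7 — Real power: P = Re(S) = 0.7017 W.
Step 8 — Reactive power: Q = Im(S) = -14.15 VAR.
Step 9 — Apparent power: |S| = 14.16 VA.
Step 10 — Power factor: PF = P/|S| = 0.04954 (leading).

(a) P = 0.7017 W  (b) Q = -14.15 VAR  (c) S = 14.16 VA  (d) PF = 0.04954 (leading)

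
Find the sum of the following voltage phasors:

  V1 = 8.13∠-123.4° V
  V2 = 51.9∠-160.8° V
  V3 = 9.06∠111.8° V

Step 1 — Convert each phasor to rectangular form:
  V1 = 8.13·(cos(-123.4°) + j·sin(-123.4°)) = -4.475 - j6.787 V
  V2 = 51.9·(cos(-160.8°) + j·sin(-160.8°)) = -49.01 - j17.07 V
  V3 = 9.06·(cos(111.8°) + j·sin(111.8°)) = -3.365 + j8.412 V
Step 2 — Sum components: V_total = -56.85 - j15.44 V.
Step 3 — Convert to polar: |V_total| = 58.91 V, ∠V_total = -164.8°.

V_total = 58.91∠-164.8° V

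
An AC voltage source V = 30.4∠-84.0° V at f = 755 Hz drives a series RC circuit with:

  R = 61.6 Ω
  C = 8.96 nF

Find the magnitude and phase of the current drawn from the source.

Step 1 — Angular frequency: ω = 2π·f = 2π·755 = 4744 rad/s.
Step 2 — Component impedances:
  R: Z = R = 61.6 Ω
  C: Z = 1/(jωC) = -j/(ω·C) = 0 - j2.353e+04 Ω
Step 3 — Series combination: Z_total = R + C = 61.6 - j2.353e+04 Ω = 2.353e+04∠-89.8° Ω.
Step 4 — Source phasor: V = 30.4∠-84.0° V = 3.178 - j30.23 V.
Step 5 — Ohm's law: I = V / Z_total = (3.178 - j30.23) / (61.6 - j2.353e+04) = 0.001285 + j0.0001317 A.
Step 6 — Convert to polar: |I| = 0.001292 A, ∠I = 5.8°.

I = 0.001292∠5.8° A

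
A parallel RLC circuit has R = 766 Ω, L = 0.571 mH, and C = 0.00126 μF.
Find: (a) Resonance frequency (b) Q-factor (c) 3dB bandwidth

Step 1 — Resonance: ω₀ = 1/√(LC) = 1/√(0.000571·1.26e-09) = 1.179e+06 rad/s.
Step 2 — f₀ = ω₀/(2π) = 1.876e+05 Hz.
Step 3 — Parallel Q: Q = R/(ω₀L) = 766/(1.179e+06·0.000571) = 1.138.
Step 4 — Bandwidth: Δω = ω₀/Q = 1.036e+06 rad/s; BW = Δω/(2π) = 1.649e+05 Hz.

(a) f₀ = 1.876e+05 Hz  (b) Q = 1.138  (c) BW = 1.649e+05 Hz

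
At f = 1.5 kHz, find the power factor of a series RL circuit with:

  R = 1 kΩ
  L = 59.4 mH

Step 1 — Angular frequency: ω = 2π·f = 2π·1500 = 9425 rad/s.
Step 2 — Component impedances:
  R: Z = R = 1000 Ω
  L: Z = jωL = j·9425·0.0594 = 0 + j559.8 Ω
Step 3 — Series combination: Z_total = R + L = 1000 + j559.8 Ω = 1146∠29.2° Ω.
Step 4 — Power factor: PF = cos(φ) = Re(Z)/|Z| = 1000/1146 = 0.8726.
Step 5 — Type: Im(Z) = 559.8 ⇒ lagging (phase φ = 29.2°).

PF = 0.8726 (lagging, φ = 29.2°)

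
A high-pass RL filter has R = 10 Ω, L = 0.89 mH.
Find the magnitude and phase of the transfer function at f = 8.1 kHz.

Step 1 — Angular frequency: ω = 2π·8100 = 5.089e+04 rad/s.
Step 2 — Transfer function: H(jω) = jωL/(R + jωL).
Step 3 — Numerator jωL = j·45.3; denominator R + jωL = 10 + j45.3.
Step 4 — H = 0.9535 + j0.2105.
Step 5 — Magnitude: |H| = 0.9765 (-0.2 dB); phase: φ = 12.4°.

|H| = 0.9765 (-0.2 dB), φ = 12.4°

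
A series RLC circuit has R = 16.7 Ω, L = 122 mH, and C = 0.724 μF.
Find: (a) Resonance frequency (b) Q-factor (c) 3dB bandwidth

Step 1 — Resonance: ω₀ = 1/√(LC) = 1/√(0.122·7.24e-07) = 3365 rad/s.
Step 2 — f₀ = ω₀/(2π) = 535.5 Hz.
Step 3 — Series Q: Q = ω₀L/R = 3365·0.122/16.7 = 24.58.
Step 4 — Bandwidth: Δω = ω₀/Q = 136.9 rad/s; BW = Δω/(2π) = 21.79 Hz.

(a) f₀ = 535.5 Hz  (b) Q = 24.58  (c) BW = 21.79 Hz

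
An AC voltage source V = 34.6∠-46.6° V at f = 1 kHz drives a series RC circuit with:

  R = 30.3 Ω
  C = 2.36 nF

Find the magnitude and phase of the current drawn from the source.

Step 1 — Angular frequency: ω = 2π·f = 2π·1000 = 6283 rad/s.
Step 2 — Component impedances:
  R: Z = R = 30.3 Ω
  C: Z = 1/(jωC) = -j/(ω·C) = 0 - j6.744e+04 Ω
Step 3 — Series combination: Z_total = R + C = 30.3 - j6.744e+04 Ω = 6.744e+04∠-90.0° Ω.
Step 4 — Source phasor: V = 34.6∠-46.6° V = 23.77 - j25.14 V.
Step 5 — Ohm's law: I = V / Z_total = (23.77 - j25.14) / (30.3 - j6.744e+04) = 0.0003729 + j0.0003523 A.
Step 6 — Convert to polar: |I| = 0.0005131 A, ∠I = 43.4°.

I = 0.0005131∠43.4° A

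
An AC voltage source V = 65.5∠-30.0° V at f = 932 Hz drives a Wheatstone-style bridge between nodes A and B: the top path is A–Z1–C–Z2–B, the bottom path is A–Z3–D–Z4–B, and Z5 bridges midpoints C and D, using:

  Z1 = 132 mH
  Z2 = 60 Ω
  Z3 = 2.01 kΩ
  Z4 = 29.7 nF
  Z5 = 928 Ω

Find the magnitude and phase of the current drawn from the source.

Step 1 — Angular frequency: ω = 2π·f = 2π·932 = 5856 rad/s.
Step 2 — Component impedances:
  Z1: Z = jωL = j·5856·0.132 = 0 + j773 Ω
  Z2: Z = R = 60 Ω
  Z3: Z = R = 2010 Ω
  Z4: Z = 1/(jωC) = -j/(ω·C) = 0 - j5750 Ω
  Z5: Z = R = 928 Ω
Step 3 — Bridge requires nodal analysis (the Z5 bridge couples midpoints C and D, so the two paths cannot be reduced to a simple series/parallel combination). Setting node B to ground and injecting 1 A at node A, the 3-node admittance system at A, C, D solves to V_A = Z_AB = 260.5 + j728.3 Ω = 773.5∠70.3° Ω.
Step 4 — Source phasor: V = 65.5∠-30.0° V = 56.72 - j32.75 V.
Step 5 — Ohm's law: I = V / Z_total = (56.72 - j32.75) / (260.5 + j728.3) = -0.01516 - j0.08331 A.
Step 6 — Convert to polar: |I| = 0.08468 A, ∠I = -100.3°.

I = 0.08468∠-100.3° A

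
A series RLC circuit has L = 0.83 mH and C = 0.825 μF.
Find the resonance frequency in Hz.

Step 1 — Resonance condition Im(Z)=0 gives ω₀ = 1/√(LC).
Step 2 — ω₀ = 1/√(0.00083·8.25e-07) = 3.822e+04 rad/s.
Step 3 — f₀ = ω₀/(2π) = 6082 Hz.

f₀ = 6082 Hz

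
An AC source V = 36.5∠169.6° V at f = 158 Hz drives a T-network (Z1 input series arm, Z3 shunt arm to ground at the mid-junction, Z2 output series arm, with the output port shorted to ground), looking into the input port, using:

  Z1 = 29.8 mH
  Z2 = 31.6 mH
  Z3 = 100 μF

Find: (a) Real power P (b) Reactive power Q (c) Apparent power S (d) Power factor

Step 1 — Angular frequency: ω = 2π·f = 2π·158 = 992.7 rad/s.
Step 2 — Component impedances:
  Z1: Z = jωL = j·992.7·0.0298 = 0 + j29.58 Ω
  Z2: Z = jωL = j·992.7·0.0316 = 0 + j31.37 Ω
  Z3: Z = 1/(jωC) = -j/(ω·C) = 0 - j10.07 Ω
Step 3 — With the output port shorted to ground, the output series arm Z2 runs from the junction to ground; the shunt arm Z3 also runs from the junction to ground. They appear in parallel: Z3 || Z2 = 0 - j14.84 Ω.
Step 4 — Series with input arm Z1: Z_in = Z1 + (Z3 || Z2) = 0 + j14.75 Ω = 14.75∠90.0° Ω.
Step 5 — Source phasor: V = 36.5∠169.6° V = -35.9 + j6.589 V.
Step 6 — Current: I = V / Z = 0.4468 + j2.435 A = 2.475∠79.6° A.
Step 7 — Complex power: S = V·I* = 0 + j90.34 VA.
Step 8 — Real power: P = Re(S) = 0 W.
Step 9 — Reactive power: Q = Im(S) = 90.34 VAR.
Step 10 — Apparent power: |S| = 90.34 VA.
Step 11 — Power factor: PF = P/|S| = 0 (lagging).

(a) P = 0 W  (b) Q = 90.34 VAR  (c) S = 90.34 VA  (d) PF = 0 (lagging)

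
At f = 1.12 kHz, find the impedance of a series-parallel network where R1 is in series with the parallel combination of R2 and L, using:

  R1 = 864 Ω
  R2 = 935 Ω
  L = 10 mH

Step 1 — Angular frequency: ω = 2π·f = 2π·1120 = 7037 rad/s.
Step 2 — Component impedances:
  R1: Z = R = 864 Ω
  R2: Z = R = 935 Ω
  L: Z = jωL = j·7037·0.01 = 0 + j70.37 Ω
Step 3 — Parallel branch: R2 || L = 1/(1/R2 + 1/L) = 5.267 + j69.98 Ω.
Step 4 — Series with R1: Z_total = R1 + (R2 || L) = 869.3 + j69.98 Ω = 872.1∠4.6° Ω.

Z = 869.3 + j69.98 Ω = 872.1∠4.6° Ω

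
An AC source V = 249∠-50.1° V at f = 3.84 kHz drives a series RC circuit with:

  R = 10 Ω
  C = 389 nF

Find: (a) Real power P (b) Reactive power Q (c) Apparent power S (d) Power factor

Step 1 — Angular frequency: ω = 2π·f = 2π·3840 = 2.413e+04 rad/s.
Step 2 — Component impedances:
  R: Z = R = 10 Ω
  C: Z = 1/(jωC) = -j/(ω·C) = 0 - j106.5 Ω
Step 3 — Series combination: Z_total = R + C = 10 - j106.5 Ω = 107∠-84.6° Ω.
Step 4 — Source phasor: V = 249∠-50.1° V = 159.7 - j191 V.
Step 5 — Current: I = V / Z = 1.917 + j1.319 A = 2.327∠34.5° A.
Step 6 — Complex power: S = V·I* = 54.14 - j576.8 VA.
Step 7 — Real power: P = Re(S) = 54.14 W.
Step 8 — Reactive power: Q = Im(S) = -576.8 VAR.
Step 9 — Apparent power: |S| = 579.4 VA.
Step 10 — Power factor: PF = P/|S| = 0.09345 (leading).

(a) P = 54.14 W  (b) Q = -576.8 VAR  (c) S = 579.4 VA  (d) PF = 0.09345 (leading)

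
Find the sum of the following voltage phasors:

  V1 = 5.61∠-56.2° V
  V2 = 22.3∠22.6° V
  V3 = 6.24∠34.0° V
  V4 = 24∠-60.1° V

Step 1 — Convert each phasor to rectangular form:
  V1 = 5.61·(cos(-56.2°) + j·sin(-56.2°)) = 3.121 - j4.662 V
  V2 = 22.3·(cos(22.6°) + j·sin(22.6°)) = 20.59 + j8.57 V
  V3 = 6.24·(cos(34.0°) + j·sin(34.0°)) = 5.173 + j3.489 V
  V4 = 24·(cos(-60.1°) + j·sin(-60.1°)) = 11.96 - j20.81 V
Step 2 — Sum components: V_total = 40.85 - j13.41 V.
Step 3 — Convert to polar: |V_total| = 42.99 V, ∠V_total = -18.2°.

V_total = 42.99∠-18.2° V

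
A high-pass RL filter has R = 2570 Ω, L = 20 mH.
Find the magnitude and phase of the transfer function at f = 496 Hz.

Step 1 — Angular frequency: ω = 2π·496 = 3116 rad/s.
Step 2 — Transfer function: H(jω) = jωL/(R + jωL).
Step 3 — Numerator jωL = j·62.33; denominator R + jωL = 2570 + j62.33.
Step 4 — H = 0.0005878 + j0.02424.
Step 5 — Magnitude: |H| = 0.02425 (-32.3 dB); phase: φ = 88.6°.

|H| = 0.02425 (-32.3 dB), φ = 88.6°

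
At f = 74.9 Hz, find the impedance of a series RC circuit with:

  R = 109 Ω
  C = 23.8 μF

Step 1 — Angular frequency: ω = 2π·f = 2π·74.9 = 470.6 rad/s.
Step 2 — Component impedances:
  R: Z = R = 109 Ω
  C: Z = 1/(jωC) = -j/(ω·C) = 0 - j89.28 Ω
Step 3 — Series combination: Z_total = R + C = 109 - j89.28 Ω = 140.9∠-39.3° Ω.

Z = 109 - j89.28 Ω = 140.9∠-39.3° Ω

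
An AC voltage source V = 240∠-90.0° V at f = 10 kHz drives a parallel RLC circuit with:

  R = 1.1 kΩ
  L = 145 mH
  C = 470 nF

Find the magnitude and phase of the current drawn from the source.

Step 1 — Angular frequency: ω = 2π·f = 2π·1e+04 = 6.283e+04 rad/s.
Step 2 — Component impedances:
  R: Z = R = 1100 Ω
  L: Z = jωL = j·6.283e+04·0.145 = 0 + j9111 Ω
  C: Z = 1/(jωC) = -j/(ω·C) = 0 - j33.86 Ω
Step 3 — Parallel combination: 1/Z_total = 1/R + 1/L + 1/C; Z_total = 1.049 - j33.96 Ω = 33.97∠-88.2° Ω.
Step 4 — Source phasor: V = 240∠-90.0° V = 0 - j240 V.
Step 5 — Ohm's law: I = V / Z_total = (0 - j240) / (1.049 - j33.96) = 7.061 - j0.2182 A.
Step 6 — Convert to polar: |I| = 7.064 A, ∠I = -1.8°.

I = 7.064∠-1.8° A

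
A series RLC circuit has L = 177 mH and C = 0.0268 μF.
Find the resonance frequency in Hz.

Step 1 — Resonance condition Im(Z)=0 gives ω₀ = 1/√(LC).
Step 2 — ω₀ = 1/√(0.177·2.68e-08) = 1.452e+04 rad/s.
Step 3 — f₀ = ω₀/(2π) = 2311 Hz.

f₀ = 2311 Hz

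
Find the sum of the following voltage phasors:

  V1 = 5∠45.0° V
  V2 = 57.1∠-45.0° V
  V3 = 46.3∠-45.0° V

Step 1 — Convert each phasor to rectangular form:
  V1 = 5·(cos(45.0°) + j·sin(45.0°)) = 3.536 + j3.536 V
  V2 = 57.1·(cos(-45.0°) + j·sin(-45.0°)) = 40.38 - j40.38 V
  V3 = 46.3·(cos(-45.0°) + j·sin(-45.0°)) = 32.74 - j32.74 V
Step 2 — Sum components: V_total = 76.65 - j69.58 V.
Step 3 — Convert to polar: |V_total| = 103.5 V, ∠V_total = -42.2°.

V_total = 103.5∠-42.2° V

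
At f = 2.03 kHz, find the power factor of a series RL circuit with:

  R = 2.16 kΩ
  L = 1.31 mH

Step 1 — Angular frequency: ω = 2π·f = 2π·2030 = 1.275e+04 rad/s.
Step 2 — Component impedances:
  R: Z = R = 2160 Ω
  L: Z = jωL = j·1.275e+04·0.00131 = 0 + j16.71 Ω
Step 3 — Series combination: Z_total = R + L = 2160 + j16.71 Ω = 2160∠0.4° Ω.
Step 4 — Power factor: PF = cos(φ) = Re(Z)/|Z| = 2160/2160 = 1.
Step 5 — Type: Im(Z) = 16.71 ⇒ lagging (phase φ = 0.4°).

PF = 1 (lagging, φ = 0.4°)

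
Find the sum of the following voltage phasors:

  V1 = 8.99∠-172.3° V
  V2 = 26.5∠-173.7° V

Step 1 — Convert each phasor to rectangular form:
  V1 = 8.99·(cos(-172.3°) + j·sin(-172.3°)) = -8.909 - j1.205 V
  V2 = 26.5·(cos(-173.7°) + j·sin(-173.7°)) = -26.34 - j2.908 V
Step 2 — Sum components: V_total = -35.25 - j4.112 V.
Step 3 — Convert to polar: |V_total| = 35.49 V, ∠V_total = -173.3°.

V_total = 35.49∠-173.3° V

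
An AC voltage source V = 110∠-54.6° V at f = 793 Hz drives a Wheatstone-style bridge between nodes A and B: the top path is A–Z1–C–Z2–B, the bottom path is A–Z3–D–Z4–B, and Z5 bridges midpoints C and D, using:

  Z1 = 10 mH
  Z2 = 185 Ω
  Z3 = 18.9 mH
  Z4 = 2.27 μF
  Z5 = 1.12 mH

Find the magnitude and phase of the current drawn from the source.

Step 1 — Angular frequency: ω = 2π·f = 2π·793 = 4983 rad/s.
Step 2 — Component impedances:
  Z1: Z = jωL = j·4983·0.01 = 0 + j49.83 Ω
  Z2: Z = R = 185 Ω
  Z3: Z = jωL = j·4983·0.0189 = 0 + j94.17 Ω
  Z4: Z = 1/(jωC) = -j/(ω·C) = 0 - j88.41 Ω
  Z5: Z = jωL = j·4983·0.00112 = 0 + j5.58 Ω
Step 3 — Bridge requires nodal analysis (the Z5 bridge couples midpoints C and D, so the two paths cannot be reduced to a simple series/parallel combination). Setting node B to ground and injecting 1 A at node A, the 3-node admittance system at A, C, D solves to V_A = Z_AB = 32.43 - j38.97 Ω = 50.7∠-50.2° Ω.
Step 4 — Source phasor: V = 110∠-54.6° V = 63.72 - j89.66 V.
Step 5 — Ohm's law: I = V / Z_total = (63.72 - j89.66) / (32.43 - j38.97) = 2.163 - j0.165 A.
Step 6 — Convert to polar: |I| = 2.17 A, ∠I = -4.4°.

I = 2.17∠-4.4° A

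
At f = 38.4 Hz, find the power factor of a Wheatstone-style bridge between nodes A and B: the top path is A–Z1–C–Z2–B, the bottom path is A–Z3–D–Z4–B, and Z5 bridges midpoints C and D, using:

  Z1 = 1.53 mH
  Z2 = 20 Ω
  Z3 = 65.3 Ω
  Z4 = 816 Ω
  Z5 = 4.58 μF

Step 1 — Angular frequency: ω = 2π·f = 2π·38.4 = 241.3 rad/s.
Step 2 — Component impedances:
  Z1: Z = jωL = j·241.3·0.00153 = 0 + j0.3691 Ω
  Z2: Z = R = 20 Ω
  Z3: Z = R = 65.3 Ω
  Z4: Z = R = 816 Ω
  Z5: Z = 1/(jωC) = -j/(ω·C) = 0 - j904.9 Ω
Step 3 — Bridge requires nodal analysis (the Z5 bridge couples midpoints C and D, so the two paths cannot be reduced to a simple series/parallel combination). Setting node B to ground and injecting 1 A at node A, the 3-node admittance system at A, C, D solves to V_A = Z_AB = 19.56 + j0.3508 Ω = 19.56∠1.0° Ω.
Step 4 — Power factor: PF = cos(φ) = Re(Z)/|Z| = 19.555/19.558 = 0.9998.
Step 5 — Type: Im(Z) = 0.3508 ⇒ lagging (phase φ = 1.0°).

PF = 0.9998 (lagging, φ = 1.0°)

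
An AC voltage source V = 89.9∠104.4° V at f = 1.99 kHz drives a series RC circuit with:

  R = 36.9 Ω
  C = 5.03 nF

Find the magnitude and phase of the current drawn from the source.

Step 1 — Angular frequency: ω = 2π·f = 2π·1990 = 1.25e+04 rad/s.
Step 2 — Component impedances:
  R: Z = R = 36.9 Ω
  C: Z = 1/(jωC) = -j/(ω·C) = 0 - j1.59e+04 Ω
Step 3 — Series combination: Z_total = R + C = 36.9 - j1.59e+04 Ω = 1.59e+04∠-89.9° Ω.
Step 4 — Source phasor: V = 89.9∠104.4° V = -22.36 + j87.08 V.
Step 5 — Ohm's law: I = V / Z_total = (-22.36 + j87.08) / (36.9 - j1.59e+04) = -0.00548 - j0.001393 A.
Step 6 — Convert to polar: |I| = 0.005654 A, ∠I = -165.7°.

I = 0.005654∠-165.7° A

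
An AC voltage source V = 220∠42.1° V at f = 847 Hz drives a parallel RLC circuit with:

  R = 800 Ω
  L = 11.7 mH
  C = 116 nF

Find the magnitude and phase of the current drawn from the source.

Step 1 — Angular frequency: ω = 2π·f = 2π·847 = 5322 rad/s.
Step 2 — Component impedances:
  R: Z = R = 800 Ω
  L: Z = jωL = j·5322·0.0117 = 0 + j62.27 Ω
  C: Z = 1/(jωC) = -j/(ω·C) = 0 - j1620 Ω
Step 3 — Parallel combination: 1/Z_total = 1/R + 1/L + 1/C; Z_total = 5.207 + j64.33 Ω = 64.54∠85.4° Ω.
Step 4 — Source phasor: V = 220∠42.1° V = 163.2 + j147.5 V.
Step 5 — Ohm's law: I = V / Z_total = (163.2 + j147.5) / (5.207 + j64.33) = 2.482 - j2.336 A.
Step 6 — Convert to polar: |I| = 3.409 A, ∠I = -43.3°.

I = 3.409∠-43.3° A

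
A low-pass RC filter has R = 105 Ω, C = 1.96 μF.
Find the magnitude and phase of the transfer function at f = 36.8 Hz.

Step 1 — Angular frequency: ω = 2π·36.8 = 231.2 rad/s.
Step 2 — Transfer function: H(jω) = 1/(1 + jωRC).
Step 3 — Denominator: 1 + jωRC = 1 + j·231.2·105·1.96e-06 = 1 + j0.04759.
Step 4 — H = 0.9977 - j0.04748.
Step 5 — Magnitude: |H| = 0.9989 (-0.0 dB); phase: φ = -2.7°.

|H| = 0.9989 (-0.0 dB), φ = -2.7°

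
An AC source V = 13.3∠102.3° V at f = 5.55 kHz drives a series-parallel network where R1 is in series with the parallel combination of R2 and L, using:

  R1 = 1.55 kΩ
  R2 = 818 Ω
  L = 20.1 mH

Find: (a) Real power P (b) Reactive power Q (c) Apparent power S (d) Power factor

Step 1 — Angular frequency: ω = 2π·f = 2π·5550 = 3.487e+04 rad/s.
Step 2 — Component impedances:
  R1: Z = R = 1550 Ω
  R2: Z = R = 818 Ω
  L: Z = jωL = j·3.487e+04·0.0201 = 0 + j700.9 Ω
Step 3 — Parallel branch: R2 || L = 1/(1/R2 + 1/L) = 346.3 + j404.2 Ω.
Step 4 — Series with R1: Z_total = R1 + (R2 || L) = 1896 + j404.2 Ω = 1939∠12.0° Ω.
Step 5 — Source phasor: V = 13.3∠102.3° V = -2.833 + j12.99 V.
Step 6 — Current: I = V / Z = -3.213e-05 + j0.006859 A = 0.00686∠90.3° A.
Step 7 — Complex power: S = V·I* = 0.08923 + j0.01902 VA.
Step 8 — Real power: P = Re(S) = 0.08923 W.
Step 9 — Reactive power: Q = Im(S) = 0.01902 VAR.
Step 10 — Apparent power: |S| = 0.09123 VA.
Step 11 — Power factor: PF = P/|S| = 0.978 (lagging).

(a) P = 0.08923 W  (b) Q = 0.01902 VAR  (c) S = 0.09123 VA  (d) PF = 0.978 (lagging)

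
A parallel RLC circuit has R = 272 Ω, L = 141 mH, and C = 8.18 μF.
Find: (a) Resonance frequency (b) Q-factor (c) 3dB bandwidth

Step 1 — Resonance: ω₀ = 1/√(LC) = 1/√(0.141·8.18e-06) = 931.1 rad/s.
Step 2 — f₀ = ω₀/(2π) = 148.2 Hz.
Step 3 — Parallel Q: Q = R/(ω₀L) = 272/(931.1·0.141) = 2.072.
Step 4 — Bandwidth: Δω = ω₀/Q = 449.4 rad/s; BW = Δω/(2π) = 71.53 Hz.

(a) f₀ = 148.2 Hz  (b) Q = 2.072  (c) BW = 71.53 Hz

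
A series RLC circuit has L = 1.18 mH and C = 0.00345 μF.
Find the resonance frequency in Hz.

Step 1 — Resonance condition Im(Z)=0 gives ω₀ = 1/√(LC).
Step 2 — ω₀ = 1/√(0.00118·3.45e-09) = 4.956e+05 rad/s.
Step 3 — f₀ = ω₀/(2π) = 7.888e+04 Hz.

f₀ = 7.888e+04 Hz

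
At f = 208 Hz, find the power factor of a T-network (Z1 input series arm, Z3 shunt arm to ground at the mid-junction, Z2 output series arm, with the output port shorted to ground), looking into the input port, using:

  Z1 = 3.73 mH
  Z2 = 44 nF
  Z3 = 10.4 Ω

Step 1 — Angular frequency: ω = 2π·f = 2π·208 = 1307 rad/s.
Step 2 — Component impedances:
  Z1: Z = jωL = j·1307·0.00373 = 0 + j4.875 Ω
  Z2: Z = 1/(jωC) = -j/(ω·C) = 0 - j1.739e+04 Ω
  Z3: Z = R = 10.4 Ω
Step 3 — With the output port shorted to ground, the output series arm Z2 runs from the junction to ground; the shunt arm Z3 also runs from the junction to ground. They appear in parallel: Z3 || Z2 = 10.4 - j0.00622 Ω.
Step 4 — Series with input arm Z1: Z_in = Z1 + (Z3 || Z2) = 10.4 + j4.869 Ω = 11.48∠25.1° Ω.
Step 5 — Power factor: PF = cos(φ) = Re(Z)/|Z| = 10.4/11.483 = 0.9057.
Step 6 — Type: Im(Z) = 4.869 ⇒ lagging (phase φ = 25.1°).

PF = 0.9057 (lagging, φ = 25.1°)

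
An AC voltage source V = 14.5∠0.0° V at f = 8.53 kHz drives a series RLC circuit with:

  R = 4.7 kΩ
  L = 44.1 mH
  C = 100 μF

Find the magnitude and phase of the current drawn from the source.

Step 1 — Angular frequency: ω = 2π·f = 2π·8530 = 5.36e+04 rad/s.
Step 2 — Component impedances:
  R: Z = R = 4700 Ω
  L: Z = jωL = j·5.36e+04·0.0441 = 0 + j2364 Ω
  C: Z = 1/(jωC) = -j/(ω·C) = 0 - j0.1866 Ω
Step 3 — Series combination: Z_total = R + L + C = 4700 + j2363 Ω = 5261∠26.7° Ω.
Step 4 — Source phasor: V = 14.5∠0.0° V = 14.5 V.
Step 5 — Ohm's law: I = V / Z_total = (14.5) / (4700 + j2363) = 0.002462 - j0.001238 A.
Step 6 — Convert to polar: |I| = 0.002756 A, ∠I = -26.7°.

I = 0.002756∠-26.7° A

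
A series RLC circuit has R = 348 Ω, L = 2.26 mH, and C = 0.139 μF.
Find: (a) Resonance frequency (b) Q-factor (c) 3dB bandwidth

Step 1 — Resonance condition Im(Z)=0 gives ω₀ = 1/√(LC).
Step 2 — ω₀ = 1/√(0.00226·1.39e-07) = 5.642e+04 rad/s.
Step 3 — f₀ = ω₀/(2π) = 8980 Hz.
Step 4 — Series Q: Q = ω₀L/R = 5.642e+04·0.00226/348 = 0.3664.
Step 5 — 3dB bandwidth: Δω = ω₀/Q = 1.54e+05 rad/s; BW = Δω/(2π) = 2.451e+04 Hz.

(a) f₀ = 8980 Hz  (b) Q = 0.3664  (c) BW = 2.451e+04 Hz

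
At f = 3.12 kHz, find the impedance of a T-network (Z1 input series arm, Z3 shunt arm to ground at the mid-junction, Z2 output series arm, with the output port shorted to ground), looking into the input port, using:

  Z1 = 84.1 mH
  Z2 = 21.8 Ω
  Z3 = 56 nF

Step 1 — Angular frequency: ω = 2π·f = 2π·3120 = 1.96e+04 rad/s.
Step 2 — Component impedances:
  Z1: Z = jωL = j·1.96e+04·0.0841 = 0 + j1649 Ω
  Z2: Z = R = 21.8 Ω
  Z3: Z = 1/(jωC) = -j/(ω·C) = 0 - j910.9 Ω
Step 3 — With the output port shorted to ground, the output series arm Z2 runs from the junction to ground; the shunt arm Z3 also runs from the junction to ground. They appear in parallel: Z3 || Z2 = 21.79 - j0.5214 Ω.
Step 4 — Series with input arm Z1: Z_in = Z1 + (Z3 || Z2) = 21.79 + j1648 Ω = 1648∠89.2° Ω.

Z = 21.79 + j1648 Ω = 1648∠89.2° Ω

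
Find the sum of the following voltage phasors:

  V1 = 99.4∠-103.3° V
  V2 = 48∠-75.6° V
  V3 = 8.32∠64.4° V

Step 1 — Convert each phasor to rectangular form:
  V1 = 99.4·(cos(-103.3°) + j·sin(-103.3°)) = -22.87 - j96.73 V
  V2 = 48·(cos(-75.6°) + j·sin(-75.6°)) = 11.94 - j46.49 V
  V3 = 8.32·(cos(64.4°) + j·sin(64.4°)) = 3.595 + j7.503 V
Step 2 — Sum components: V_total = -7.335 - j135.7 V.
Step 3 — Convert to polar: |V_total| = 135.9 V, ∠V_total = -93.1°.

V_total = 135.9∠-93.1° V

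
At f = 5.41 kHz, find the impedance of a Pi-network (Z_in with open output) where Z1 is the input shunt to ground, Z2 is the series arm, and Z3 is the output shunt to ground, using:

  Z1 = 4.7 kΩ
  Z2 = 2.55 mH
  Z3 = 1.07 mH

Step 1 — Angular frequency: ω = 2π·f = 2π·5410 = 3.399e+04 rad/s.
Step 2 — Component impedances:
  Z1: Z = R = 4700 Ω
  Z2: Z = jωL = j·3.399e+04·0.00255 = 0 + j86.68 Ω
  Z3: Z = jωL = j·3.399e+04·0.00107 = 0 + j36.37 Ω
Step 3 — With open output, the series arm Z2 and the output shunt Z3 appear in series to ground: Z2 + Z3 = 0 + j123.1 Ω.
Step 4 — Parallel with input shunt Z1: Z_in = Z1 || (Z2 + Z3) = 3.219 + j123 Ω = 123∠88.5° Ω.

Z = 3.219 + j123 Ω = 123∠88.5° Ω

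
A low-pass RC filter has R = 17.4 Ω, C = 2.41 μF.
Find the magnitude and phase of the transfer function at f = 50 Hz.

Step 1 — Angular frequency: ω = 2π·50 = 314.2 rad/s.
Step 2 — Transfer function: H(jω) = 1/(1 + jωRC).
Step 3 — Denominator: 1 + jωRC = 1 + j·314.2·17.4·2.41e-06 = 1 + j0.01317.
Step 4 — H = 0.9998 - j0.01317.
Step 5 — Magnitude: |H| = 0.9999 (-0.0 dB); phase: φ = -0.8°.

|H| = 0.9999 (-0.0 dB), φ = -0.8°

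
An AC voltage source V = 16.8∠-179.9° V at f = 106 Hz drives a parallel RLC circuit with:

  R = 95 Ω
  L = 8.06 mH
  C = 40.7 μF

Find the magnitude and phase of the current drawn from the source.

Step 1 — Angular frequency: ω = 2π·f = 2π·106 = 666 rad/s.
Step 2 — Component impedances:
  R: Z = R = 95 Ω
  L: Z = jωL = j·666·0.00806 = 0 + j5.368 Ω
  C: Z = 1/(jωC) = -j/(ω·C) = 0 - j36.89 Ω
Step 3 — Parallel combination: 1/Z_total = 1/R + 1/L + 1/C; Z_total = 0.4136 + j6.255 Ω = 6.269∠86.2° Ω.
Step 4 — Source phasor: V = 16.8∠-179.9° V = -16.8 - j0.02932 V.
Step 5 — Ohm's law: I = V / Z_total = (-16.8 - j0.02932) / (0.4136 + j6.255) = -0.1815 + j2.674 A.
Step 6 — Convert to polar: |I| = 2.68 A, ∠I = 93.9°.

I = 2.68∠93.9° A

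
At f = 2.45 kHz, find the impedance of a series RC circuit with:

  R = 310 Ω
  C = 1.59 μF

Step 1 — Angular frequency: ω = 2π·f = 2π·2450 = 1.539e+04 rad/s.
Step 2 — Component impedances:
  R: Z = R = 310 Ω
  C: Z = 1/(jωC) = -j/(ω·C) = 0 - j40.86 Ω
Step 3 — Series combination: Z_total = R + C = 310 - j40.86 Ω = 312.7∠-7.5° Ω.

Z = 310 - j40.86 Ω = 312.7∠-7.5° Ω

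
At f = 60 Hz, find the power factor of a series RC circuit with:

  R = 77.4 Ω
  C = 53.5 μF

Step 1 — Angular frequency: ω = 2π·f = 2π·60 = 377 rad/s.
Step 2 — Component impedances:
  R: Z = R = 77.4 Ω
  C: Z = 1/(jωC) = -j/(ω·C) = 0 - j49.58 Ω
Step 3 — Series combination: Z_total = R + C = 77.4 - j49.58 Ω = 91.92∠-32.6° Ω.
Step 4 — Power factor: PF = cos(φ) = Re(Z)/|Z| = 77.4/91.92 = 0.842.
Step 5 — Type: Im(Z) = -49.58 ⇒ leading (phase φ = -32.6°).

PF = 0.842 (leading, φ = -32.6°)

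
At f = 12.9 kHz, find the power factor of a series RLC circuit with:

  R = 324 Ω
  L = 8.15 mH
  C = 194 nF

Step 1 — Angular frequency: ω = 2π·f = 2π·1.29e+04 = 8.105e+04 rad/s.
Step 2 — Component impedances:
  R: Z = R = 324 Ω
  L: Z = jωL = j·8.105e+04·0.00815 = 0 + j660.6 Ω
  C: Z = 1/(jωC) = -j/(ω·C) = 0 - j63.6 Ω
Step 3 — Series combination: Z_total = R + L + C = 324 + j597 Ω = 679.2∠61.5° Ω.
Step 4 — Power factor: PF = cos(φ) = Re(Z)/|Z| = 324/679.2 = 0.477.
Step 5 — Type: Im(Z) = 597 ⇒ lagging (phase φ = 61.5°).

PF = 0.477 (lagging, φ = 61.5°)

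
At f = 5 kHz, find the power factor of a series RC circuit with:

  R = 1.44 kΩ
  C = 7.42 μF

Step 1 — Angular frequency: ω = 2π·f = 2π·5000 = 3.142e+04 rad/s.
Step 2 — Component impedances:
  R: Z = R = 1440 Ω
  C: Z = 1/(jωC) = -j/(ω·C) = 0 - j4.29 Ω
Step 3 — Series combination: Z_total = R + C = 1440 - j4.29 Ω = 1440∠-0.2° Ω.
Step 4 — Power factor: PF = cos(φ) = Re(Z)/|Z| = 1440/1440 = 1.
Step 5 — Type: Im(Z) = -4.29 ⇒ leading (phase φ = -0.2°).

PF = 1 (leading, φ = -0.2°)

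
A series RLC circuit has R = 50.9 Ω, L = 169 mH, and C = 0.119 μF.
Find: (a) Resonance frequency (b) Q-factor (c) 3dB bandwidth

Step 1 — Resonance condition Im(Z)=0 gives ω₀ = 1/√(LC).
Step 2 — ω₀ = 1/√(0.169·1.19e-07) = 7052 rad/s.
Step 3 — f₀ = ω₀/(2π) = 1122 Hz.
Step 4 — Series Q: Q = ω₀L/R = 7052·0.169/50.9 = 23.41.
Step 5 — 3dB bandwidth: Δω = ω₀/Q = 301.2 rad/s; BW = Δω/(2π) = 47.93 Hz.

(a) f₀ = 1122 Hz  (b) Q = 23.41  (c) BW = 47.93 Hz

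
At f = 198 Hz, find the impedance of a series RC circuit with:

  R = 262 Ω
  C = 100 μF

Step 1 — Angular frequency: ω = 2π·f = 2π·198 = 1244 rad/s.
Step 2 — Component impedances:
  R: Z = R = 262 Ω
  C: Z = 1/(jωC) = -j/(ω·C) = 0 - j8.038 Ω
Step 3 — Series combination: Z_total = R + C = 262 - j8.038 Ω = 262.1∠-1.8° Ω.

Z = 262 - j8.038 Ω = 262.1∠-1.8° Ω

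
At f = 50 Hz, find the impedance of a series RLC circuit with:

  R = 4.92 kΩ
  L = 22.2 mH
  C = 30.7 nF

Step 1 — Angular frequency: ω = 2π·f = 2π·50 = 314.2 rad/s.
Step 2 — Component impedances:
  R: Z = R = 4920 Ω
  L: Z = jωL = j·314.2·0.0222 = 0 + j6.974 Ω
  C: Z = 1/(jωC) = -j/(ω·C) = 0 - j1.037e+05 Ω
Step 3 — Series combination: Z_total = R + L + C = 4920 - j1.037e+05 Ω = 1.038e+05∠-87.3° Ω.

Z = 4920 - j1.037e+05 Ω = 1.038e+05∠-87.3° Ω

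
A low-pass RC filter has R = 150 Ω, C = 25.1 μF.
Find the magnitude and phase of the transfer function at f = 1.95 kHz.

Step 1 — Angular frequency: ω = 2π·1950 = 1.225e+04 rad/s.
Step 2 — Transfer function: H(jω) = 1/(1 + jωRC).
Step 3 — Denominator: 1 + jωRC = 1 + j·1.225e+04·150·2.51e-05 = 1 + j46.13.
Step 4 — H = 0.0004697 - j0.02167.
Step 5 — Magnitude: |H| = 0.02167 (-33.3 dB); phase: φ = -88.8°.

|H| = 0.02167 (-33.3 dB), φ = -88.8°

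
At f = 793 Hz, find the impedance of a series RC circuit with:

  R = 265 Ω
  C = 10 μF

Step 1 — Angular frequency: ω = 2π·f = 2π·793 = 4983 rad/s.
Step 2 — Component impedances:
  R: Z = R = 265 Ω
  C: Z = 1/(jωC) = -j/(ω·C) = 0 - j20.07 Ω
Step 3 — Series combination: Z_total = R + C = 265 - j20.07 Ω = 265.8∠-4.3° Ω.

Z = 265 - j20.07 Ω = 265.8∠-4.3° Ω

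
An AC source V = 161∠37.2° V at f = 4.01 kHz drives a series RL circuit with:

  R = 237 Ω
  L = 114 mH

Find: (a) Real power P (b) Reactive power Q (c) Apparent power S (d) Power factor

Step 1 — Angular frequency: ω = 2π·f = 2π·4010 = 2.52e+04 rad/s.
Step 2 — Component impedances:
  R: Z = R = 237 Ω
  L: Z = jωL = j·2.52e+04·0.114 = 0 + j2872 Ω
Step 3 — Series combination: Z_total = R + L = 237 + j2872 Ω = 2882∠85.3° Ω.
Step 4 — Source phasor: V = 161∠37.2° V = 128.2 + j97.34 V.
Step 5 — Current: I = V / Z = 0.03732 - j0.04157 A = 0.05586∠-48.1° A.
Step 6 — Complex power: S = V·I* = 0.7396 + j8.963 VA.
Step 7 — Real power: P = Re(S) = 0.7396 W.
Step 8 — Reactive power: Q = Im(S) = 8.963 VAR.
Step 9 — Apparent power: |S| = 8.994 VA.
Step 10 — Power factor: PF = P/|S| = 0.08223 (lagging).

(a) P = 0.7396 W  (b) Q = 8.963 VAR  (c) S = 8.994 VA  (d) PF = 0.08223 (lagging)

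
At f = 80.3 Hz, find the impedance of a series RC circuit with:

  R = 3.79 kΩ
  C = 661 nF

Step 1 — Angular frequency: ω = 2π·f = 2π·80.3 = 504.5 rad/s.
Step 2 — Component impedances:
  R: Z = R = 3790 Ω
  C: Z = 1/(jωC) = -j/(ω·C) = 0 - j2998 Ω
Step 3 — Series combination: Z_total = R + C = 3790 - j2998 Ω = 4833∠-38.3° Ω.

Z = 3790 - j2998 Ω = 4833∠-38.3° Ω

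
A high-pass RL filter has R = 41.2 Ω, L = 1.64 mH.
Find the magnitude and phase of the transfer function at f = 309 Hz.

Step 1 — Angular frequency: ω = 2π·309 = 1942 rad/s.
Step 2 — Transfer function: H(jω) = jωL/(R + jωL).
Step 3 — Numerator jωL = j·3.184; denominator R + jωL = 41.2 + j3.184.
Step 4 — H = 0.005937 + j0.07682.
Step 5 — Magnitude: |H| = 0.07705 (-22.3 dB); phase: φ = 85.6°.

|H| = 0.07705 (-22.3 dB), φ = 85.6°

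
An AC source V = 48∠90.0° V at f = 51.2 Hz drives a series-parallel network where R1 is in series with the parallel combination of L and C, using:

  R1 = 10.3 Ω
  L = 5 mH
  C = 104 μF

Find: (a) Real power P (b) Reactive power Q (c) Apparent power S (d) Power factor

Step 1 — Angular frequency: ω = 2π·f = 2π·51.2 = 321.7 rad/s.
Step 2 — Component impedances:
  R1: Z = R = 10.3 Ω
  L: Z = jωL = j·321.7·0.005 = 0 + j1.608 Ω
  C: Z = 1/(jωC) = -j/(ω·C) = 0 - j29.89 Ω
Step 3 — Parallel branch: L || C = 1/(1/L + 1/C) = 0 + j1.7 Ω.
Step 4 — Series with R1: Z_total = R1 + (L || C) = 10.3 + j1.7 Ω = 10.44∠9.4° Ω.
Step 5 — Source phasor: V = 48∠90.0° V = 0 + j48 V.
Step 6 — Current: I = V / Z = 0.7488 + j4.537 A = 4.598∠80.6° A.
Step 7 — Complex power: S = V·I* = 217.8 + j35.94 VA.
Step 8 — Real power: P = Re(S) = 217.8 W.
Step 9 — Reactive power: Q = Im(S) = 35.94 VAR.
Step 10 — Apparent power: |S| = 220.7 VA.
Step 11 — Power factor: PF = P/|S| = 0.9867 (lagging).

(a) P = 217.8 W  (b) Q = 35.94 VAR  (c) S = 220.7 VA  (d) PF = 0.9867 (lagging)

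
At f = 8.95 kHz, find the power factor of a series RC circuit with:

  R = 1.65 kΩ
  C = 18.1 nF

Step 1 — Angular frequency: ω = 2π·f = 2π·8950 = 5.623e+04 rad/s.
Step 2 — Component impedances:
  R: Z = R = 1650 Ω
  C: Z = 1/(jωC) = -j/(ω·C) = 0 - j982.5 Ω
Step 3 — Series combination: Z_total = R + C = 1650 - j982.5 Ω = 1920∠-30.8° Ω.
Step 4 — Power factor: PF = cos(φ) = Re(Z)/|Z| = 1650/1920.3 = 0.8592.
Step 5 — Type: Im(Z) = -982.5 ⇒ leading (phase φ = -30.8°).

PF = 0.8592 (leading, φ = -30.8°)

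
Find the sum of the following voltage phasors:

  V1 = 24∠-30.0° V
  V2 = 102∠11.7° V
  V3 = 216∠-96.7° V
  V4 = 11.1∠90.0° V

Step 1 — Convert each phasor to rectangular form:
  V1 = 24·(cos(-30.0°) + j·sin(-30.0°)) = 20.78 - j12 V
  V2 = 102·(cos(11.7°) + j·sin(11.7°)) = 99.88 + j20.68 V
  V3 = 216·(cos(-96.7°) + j·sin(-96.7°)) = -25.2 - j214.5 V
  V4 = 11.1·(cos(90.0°) + j·sin(90.0°)) = 0 + j11.1 V
Step 2 — Sum components: V_total = 95.46 - j194.7 V.
Step 3 — Convert to polar: |V_total| = 216.9 V, ∠V_total = -63.9°.

V_total = 216.9∠-63.9° V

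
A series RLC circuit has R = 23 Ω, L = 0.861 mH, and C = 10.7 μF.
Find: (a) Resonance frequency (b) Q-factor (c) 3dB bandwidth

Step 1 — Resonance: ω₀ = 1/√(LC) = 1/√(0.000861·1.07e-05) = 1.042e+04 rad/s.
Step 2 — f₀ = ω₀/(2π) = 1658 Hz.
Step 3 — Series Q: Q = ω₀L/R = 1.042e+04·0.000861/23 = 0.39.
Step 4 — Bandwidth: Δω = ω₀/Q = 2.671e+04 rad/s; BW = Δω/(2π) = 4252 Hz.

(a) f₀ = 1658 Hz  (b) Q = 0.39  (c) BW = 4252 Hz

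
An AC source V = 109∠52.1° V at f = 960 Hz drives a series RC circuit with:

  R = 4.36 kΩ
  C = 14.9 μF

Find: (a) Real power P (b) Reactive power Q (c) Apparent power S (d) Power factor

Step 1 — Angular frequency: ω = 2π·f = 2π·960 = 6032 rad/s.
Step 2 — Component impedances:
  R: Z = R = 4360 Ω
  C: Z = 1/(jωC) = -j/(ω·C) = 0 - j11.13 Ω
Step 3 — Series combination: Z_total = R + C = 4360 - j11.13 Ω = 4360∠-0.1° Ω.
Step 4 — Source phasor: V = 109∠52.1° V = 66.96 + j86.01 V.
Step 5 — Current: I = V / Z = 0.01531 + j0.01977 A = 0.025∠52.2° A.
Step 6 — Complex power: S = V·I* = 2.725 - j0.006954 VA.
Step 7 — Real power: P = Re(S) = 2.725 W.
Step 8 — Reactive power: Q = Im(S) = -0.006954 VAR.
Step 9 — Apparent power: |S| = 2.725 VA.
Step 10 — Power factor: PF = P/|S| = 1 (leading).

(a) P = 2.725 W  (b) Q = -0.006954 VAR  (c) S = 2.725 VA  (d) PF = 1 (leading)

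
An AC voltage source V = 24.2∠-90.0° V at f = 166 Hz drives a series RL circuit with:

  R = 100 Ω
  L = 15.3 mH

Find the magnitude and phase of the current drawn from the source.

Step 1 — Angular frequency: ω = 2π·f = 2π·166 = 1043 rad/s.
Step 2 — Component impedances:
  R: Z = R = 100 Ω
  L: Z = jωL = j·1043·0.0153 = 0 + j15.96 Ω
Step 3 — Series combination: Z_total = R + L = 100 + j15.96 Ω = 101.3∠9.1° Ω.
Step 4 — Source phasor: V = 24.2∠-90.0° V = 0 - j24.2 V.
Step 5 — Ohm's law: I = V / Z_total = (0 - j24.2) / (100 + j15.96) = -0.03766 - j0.236 A.
Step 6 — Convert to polar: |I| = 0.239 A, ∠I = -99.1°.

I = 0.239∠-99.1° A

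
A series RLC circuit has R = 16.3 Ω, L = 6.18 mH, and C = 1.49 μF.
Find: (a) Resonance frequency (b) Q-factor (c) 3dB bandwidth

Step 1 — Resonance condition Im(Z)=0 gives ω₀ = 1/√(LC).
Step 2 — ω₀ = 1/√(0.00618·1.49e-06) = 1.042e+04 rad/s.
Step 3 — f₀ = ω₀/(2π) = 1659 Hz.
Step 4 — Series Q: Q = ω₀L/R = 1.042e+04·0.00618/16.3 = 3.951.
Step 5 — 3dB bandwidth: Δω = ω₀/Q = 2638 rad/s; BW = Δω/(2π) = 419.8 Hz.

(a) f₀ = 1659 Hz  (b) Q = 3.951  (c) BW = 419.8 Hz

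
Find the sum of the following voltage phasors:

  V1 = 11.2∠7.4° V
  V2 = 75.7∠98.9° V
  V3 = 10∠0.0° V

Step 1 — Convert each phasor to rectangular form:
  V1 = 11.2·(cos(7.4°) + j·sin(7.4°)) = 11.11 + j1.443 V
  V2 = 75.7·(cos(98.9°) + j·sin(98.9°)) = -11.71 + j74.79 V
  V3 = 10·(cos(0.0°) + j·sin(0.0°)) = 10 V
Step 2 — Sum components: V_total = 9.395 + j76.23 V.
Step 3 — Convert to polar: |V_total| = 76.81 V, ∠V_total = 83.0°.

V_total = 76.81∠83.0° V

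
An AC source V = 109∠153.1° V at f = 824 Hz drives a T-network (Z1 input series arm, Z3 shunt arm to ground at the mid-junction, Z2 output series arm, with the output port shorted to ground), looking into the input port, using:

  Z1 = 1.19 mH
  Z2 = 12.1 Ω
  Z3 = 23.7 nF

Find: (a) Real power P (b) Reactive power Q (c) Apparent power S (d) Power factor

Step 1 — Angular frequency: ω = 2π·f = 2π·824 = 5177 rad/s.
Step 2 — Component impedances:
  Z1: Z = jωL = j·5177·0.00119 = 0 + j6.161 Ω
  Z2: Z = R = 12.1 Ω
  Z3: Z = 1/(jωC) = -j/(ω·C) = 0 - j8150 Ω
Step 3 — With the output port shorted to ground, the output series arm Z2 runs from the junction to ground; the shunt arm Z3 also runs from the junction to ground. They appear in parallel: Z3 || Z2 = 12.1 - j0.01796 Ω.
Step 4 — Series with input arm Z1: Z_in = Z1 + (Z3 || Z2) = 12.1 + j6.143 Ω = 13.57∠26.9° Ω.
Step 5 — Source phasor: V = 109∠153.1° V = -97.21 + j49.32 V.
Step 6 — Current: I = V / Z = -4.742 + j6.483 A = 8.032∠126.2° A.
Step 7 — Complex power: S = V·I* = 780.7 + j396.3 VA.
Step 8 — Real power: P = Re(S) = 780.7 W.
Step 9 — Reactive power: Q = Im(S) = 396.3 VAR.
Step 10 — Apparent power: |S| = 875.5 VA.
Step 11 — Power factor: PF = P/|S| = 0.8917 (lagging).

(a) P = 780.7 W  (b) Q = 396.3 VAR  (c) S = 875.5 VA  (d) PF = 0.8917 (lagging)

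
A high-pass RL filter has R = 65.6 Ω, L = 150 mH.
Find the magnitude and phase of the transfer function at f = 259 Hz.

Step 1 — Angular frequency: ω = 2π·259 = 1627 rad/s.
Step 2 — Transfer function: H(jω) = jωL/(R + jωL).
Step 3 — Numerator jωL = j·244.1; denominator R + jωL = 65.6 + j244.1.
Step 4 — H = 0.9326 + j0.2506.
Step 5 — Magnitude: |H| = 0.9657 (-0.3 dB); phase: φ = 15.0°.

|H| = 0.9657 (-0.3 dB), φ = 15.0°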